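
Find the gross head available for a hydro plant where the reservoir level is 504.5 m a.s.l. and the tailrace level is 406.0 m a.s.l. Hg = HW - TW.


Hg = 504.5 - 406.0 = 98.5000 m


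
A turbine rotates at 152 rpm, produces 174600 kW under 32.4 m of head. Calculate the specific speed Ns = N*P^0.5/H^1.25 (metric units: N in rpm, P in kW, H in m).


Ns = 152 * 174600^0.5 / 32.4^1.25 = 821.6454


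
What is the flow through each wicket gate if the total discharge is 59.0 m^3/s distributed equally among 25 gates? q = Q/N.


q = 59.0 / 25 = 2.3600 m^3/s


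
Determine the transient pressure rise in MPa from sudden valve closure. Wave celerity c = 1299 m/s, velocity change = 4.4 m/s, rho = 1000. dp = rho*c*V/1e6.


dp = 1000 * 1299 * 4.4 / 1e6 = 5.7156 MPa


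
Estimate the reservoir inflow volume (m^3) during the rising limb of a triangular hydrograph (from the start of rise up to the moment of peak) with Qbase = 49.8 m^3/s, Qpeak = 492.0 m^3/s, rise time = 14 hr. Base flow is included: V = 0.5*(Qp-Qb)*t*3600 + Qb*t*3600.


V = 0.5*(492.0 - 49.8)*14*3600 + 49.8*14*3600 = 1.3653e+07 m^3


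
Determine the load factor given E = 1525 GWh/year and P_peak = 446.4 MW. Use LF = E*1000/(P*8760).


LF = 1525 * 1000 / (446.4 * 8760) = 0.3900


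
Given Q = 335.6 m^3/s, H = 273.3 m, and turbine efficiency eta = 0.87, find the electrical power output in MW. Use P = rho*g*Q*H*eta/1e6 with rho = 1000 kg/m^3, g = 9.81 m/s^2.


P = 1000 * 9.81 * 335.6 * 273.3 * 0.87 / 1e6 = 782.7982 MW


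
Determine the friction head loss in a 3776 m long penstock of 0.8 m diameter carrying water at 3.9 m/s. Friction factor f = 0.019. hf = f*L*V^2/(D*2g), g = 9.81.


hf = 0.019 * 3776 * 3.9^2 / (0.8 * 2 * 9.81) = 69.5226 m


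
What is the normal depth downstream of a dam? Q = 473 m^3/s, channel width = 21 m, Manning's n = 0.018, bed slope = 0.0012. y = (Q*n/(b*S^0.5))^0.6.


y = (473 * 0.018 / (21 * 0.0012^0.5))^0.6 = 4.3752 m


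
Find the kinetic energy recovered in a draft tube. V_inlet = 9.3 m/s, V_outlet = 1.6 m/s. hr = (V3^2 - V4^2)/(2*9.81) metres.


hr = (9.3^2 - 1.6^2) / (2*9.81) = 4.2778 m


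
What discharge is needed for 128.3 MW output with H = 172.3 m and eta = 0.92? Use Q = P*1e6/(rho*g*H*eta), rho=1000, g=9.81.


Q = 128.3 * 1e6 / (1000 * 9.81 * 172.3 * 0.92) = 82.5058 m^3/s


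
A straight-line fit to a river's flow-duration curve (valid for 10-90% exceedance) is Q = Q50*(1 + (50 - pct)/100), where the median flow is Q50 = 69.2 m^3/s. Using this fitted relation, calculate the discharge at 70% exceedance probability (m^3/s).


Q = 69.2 * (1 + (50 - 70)/100) = 55.3600 m^3/s


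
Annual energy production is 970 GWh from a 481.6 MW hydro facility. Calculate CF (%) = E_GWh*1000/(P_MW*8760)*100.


CF = 970 * 1000 / (481.6 * 8760) * 100 = 22.9922 %


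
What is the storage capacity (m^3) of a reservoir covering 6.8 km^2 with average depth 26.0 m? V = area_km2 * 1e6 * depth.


V = 6.8 * 1e6 * 26.0 = 1.7680e+08 m^3


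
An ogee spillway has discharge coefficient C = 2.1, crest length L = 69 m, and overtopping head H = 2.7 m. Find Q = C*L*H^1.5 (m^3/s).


Q = 2.1 * 69 * 2.7^1.5 = 642.8565 m^3/s


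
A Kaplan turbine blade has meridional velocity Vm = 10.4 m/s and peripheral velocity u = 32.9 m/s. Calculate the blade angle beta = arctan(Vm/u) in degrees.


beta = arctan(10.4 / 32.9) = 17.5422 degrees


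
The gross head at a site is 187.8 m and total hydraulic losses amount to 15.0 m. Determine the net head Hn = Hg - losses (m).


Hn = 187.8 - 15.0 = 172.8000 m


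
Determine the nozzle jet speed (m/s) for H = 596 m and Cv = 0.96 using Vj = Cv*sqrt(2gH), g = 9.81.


Vj = 0.96 * sqrt(2*9.81*596) = 103.8111 m/s


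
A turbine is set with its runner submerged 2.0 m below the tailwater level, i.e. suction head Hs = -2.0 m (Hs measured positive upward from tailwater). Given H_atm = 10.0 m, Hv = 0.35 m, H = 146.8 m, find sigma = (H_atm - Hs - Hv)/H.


sigma = (10.0 - (-2.0) - 0.35) / 146.8 = 0.0794


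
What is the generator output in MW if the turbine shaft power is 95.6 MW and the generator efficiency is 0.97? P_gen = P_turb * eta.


P_gen = 95.6 * 0.97 = 92.7320 MW


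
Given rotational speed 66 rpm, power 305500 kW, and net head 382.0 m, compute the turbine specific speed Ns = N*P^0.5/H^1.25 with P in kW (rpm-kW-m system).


Ns = 66 * 305500^0.5 / 382.0^1.25 = 21.6008


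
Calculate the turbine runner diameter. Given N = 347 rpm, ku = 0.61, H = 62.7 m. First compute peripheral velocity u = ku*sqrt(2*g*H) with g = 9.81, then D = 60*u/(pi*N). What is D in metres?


u = 0.61 * sqrt(2*9.81*62.7) = 21.3950 m/s
D = 60 * 21.3950 / (pi * 347) = 1.1776 m


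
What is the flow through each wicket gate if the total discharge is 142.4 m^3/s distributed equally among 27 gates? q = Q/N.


q = 142.4 / 27 = 5.2741 m^3/s


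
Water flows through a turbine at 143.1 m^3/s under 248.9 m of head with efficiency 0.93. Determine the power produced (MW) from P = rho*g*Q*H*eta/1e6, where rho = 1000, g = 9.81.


P = 1000 * 9.81 * 143.1 * 248.9 * 0.93 / 1e6 = 324.9500 MW


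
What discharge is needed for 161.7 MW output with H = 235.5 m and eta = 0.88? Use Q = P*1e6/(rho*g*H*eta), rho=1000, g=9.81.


Q = 161.7 * 1e6 / (1000 * 9.81 * 235.5 * 0.88) = 79.5367 m^3/s


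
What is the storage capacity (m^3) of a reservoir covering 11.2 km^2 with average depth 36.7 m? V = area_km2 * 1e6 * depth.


V = 11.2 * 1e6 * 36.7 = 4.1104e+08 m^3


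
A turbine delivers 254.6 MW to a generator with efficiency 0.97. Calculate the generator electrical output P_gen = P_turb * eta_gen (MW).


P_gen = 254.6 * 0.97 = 246.9620 MW


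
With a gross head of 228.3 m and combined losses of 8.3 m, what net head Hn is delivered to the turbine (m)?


Hn = 228.3 - 8.3 = 220.0000 m


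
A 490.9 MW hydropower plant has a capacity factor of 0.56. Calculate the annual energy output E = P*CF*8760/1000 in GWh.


E = 490.9 * 0.56 * 8760 / 1000 = 2408.1590 GWh


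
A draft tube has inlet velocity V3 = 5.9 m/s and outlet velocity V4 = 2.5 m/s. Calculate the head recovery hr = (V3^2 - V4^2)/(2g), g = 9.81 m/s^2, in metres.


hr = (5.9^2 - 2.5^2) / (2*9.81) = 1.4557 m


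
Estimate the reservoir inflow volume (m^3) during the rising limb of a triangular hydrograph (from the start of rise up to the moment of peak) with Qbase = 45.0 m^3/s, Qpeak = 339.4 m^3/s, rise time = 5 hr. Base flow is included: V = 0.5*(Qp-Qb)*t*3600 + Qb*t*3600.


V = 0.5*(339.4 - 45.0)*5*3600 + 45.0*5*3600 = 3.4596e+06 m^3


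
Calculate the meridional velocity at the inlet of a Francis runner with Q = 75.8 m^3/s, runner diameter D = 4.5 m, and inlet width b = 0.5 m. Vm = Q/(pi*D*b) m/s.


Vm = 75.8 / (pi * 4.5 * 0.5) = 10.7235 m/s


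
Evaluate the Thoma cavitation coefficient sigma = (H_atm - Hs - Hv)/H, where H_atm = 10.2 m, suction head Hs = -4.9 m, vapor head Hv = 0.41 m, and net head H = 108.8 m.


sigma = (10.2 - (-4.9) - 0.41) / 108.8 = 0.1350


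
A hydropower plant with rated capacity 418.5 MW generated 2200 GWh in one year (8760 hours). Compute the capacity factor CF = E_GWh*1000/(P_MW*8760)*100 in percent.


CF = 2200 * 1000 / (418.5 * 8760) * 100 = 60.0099 %


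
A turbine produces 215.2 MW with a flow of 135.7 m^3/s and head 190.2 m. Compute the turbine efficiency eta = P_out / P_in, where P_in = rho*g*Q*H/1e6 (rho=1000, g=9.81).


P_in = 1000 * 9.81 * 135.7 * 190.2 / 1e6 = 253.1975 MW
eta = 215.2 / 253.1975 = 0.8499


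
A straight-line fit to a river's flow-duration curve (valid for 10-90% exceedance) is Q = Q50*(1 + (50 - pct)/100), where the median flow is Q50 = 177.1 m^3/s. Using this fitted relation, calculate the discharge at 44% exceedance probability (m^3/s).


Q = 177.1 * (1 + (50 - 44)/100) = 187.7260 m^3/s


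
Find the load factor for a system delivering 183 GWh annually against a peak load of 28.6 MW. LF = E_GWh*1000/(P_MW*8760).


LF = 183 * 1000 / (28.6 * 8760) = 0.7304


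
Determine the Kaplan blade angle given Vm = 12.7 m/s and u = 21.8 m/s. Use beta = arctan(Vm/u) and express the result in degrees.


beta = arctan(12.7 / 21.8) = 30.2237 degrees


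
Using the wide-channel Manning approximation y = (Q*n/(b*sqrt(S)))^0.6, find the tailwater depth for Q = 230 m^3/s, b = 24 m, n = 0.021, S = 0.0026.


y = (230 * 0.021 / (24 * 0.0026^0.5))^0.6 = 2.2790 m


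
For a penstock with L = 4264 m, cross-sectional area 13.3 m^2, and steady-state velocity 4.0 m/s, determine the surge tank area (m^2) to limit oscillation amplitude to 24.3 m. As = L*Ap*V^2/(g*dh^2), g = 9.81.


As = 4264 * 13.3 * 4.0^2 / (9.81 * 24.3^2) = 156.6417 m^2


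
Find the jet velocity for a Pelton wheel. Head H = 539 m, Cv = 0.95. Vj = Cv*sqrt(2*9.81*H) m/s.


Vj = 0.95 * sqrt(2*9.81*539) = 97.6939 m/s


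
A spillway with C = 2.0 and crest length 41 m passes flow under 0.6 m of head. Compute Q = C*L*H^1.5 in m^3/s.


Q = 2.0 * 41 * 0.6^1.5 = 38.1102 m^3/s


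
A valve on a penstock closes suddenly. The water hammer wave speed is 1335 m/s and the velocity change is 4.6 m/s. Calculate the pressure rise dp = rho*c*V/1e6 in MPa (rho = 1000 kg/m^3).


dp = 1000 * 1335 * 4.6 / 1e6 = 6.1410 MPa


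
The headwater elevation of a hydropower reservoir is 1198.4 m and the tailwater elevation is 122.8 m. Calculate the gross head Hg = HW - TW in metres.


Hg = 1198.4 - 122.8 = 1075.6000 m


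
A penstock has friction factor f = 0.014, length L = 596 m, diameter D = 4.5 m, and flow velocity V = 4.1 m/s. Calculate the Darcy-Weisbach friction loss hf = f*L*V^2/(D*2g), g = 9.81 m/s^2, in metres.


hf = 0.014 * 596 * 4.1^2 / (4.5 * 2 * 9.81) = 1.5887 m


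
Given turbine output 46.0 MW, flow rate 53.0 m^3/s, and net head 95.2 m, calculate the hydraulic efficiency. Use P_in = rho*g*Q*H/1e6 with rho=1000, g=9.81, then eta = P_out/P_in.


P_in = 1000 * 9.81 * 53.0 * 95.2 / 1e6 = 49.4973 MW
eta = 46.0 / 49.4973 = 0.9293


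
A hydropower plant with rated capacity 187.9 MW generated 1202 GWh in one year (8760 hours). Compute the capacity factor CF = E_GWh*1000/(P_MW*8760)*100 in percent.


CF = 1202 * 1000 / (187.9 * 8760) * 100 = 73.0253 %


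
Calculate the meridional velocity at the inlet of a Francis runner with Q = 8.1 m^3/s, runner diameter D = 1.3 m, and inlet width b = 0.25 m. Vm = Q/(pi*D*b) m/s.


Vm = 8.1 / (pi * 1.3 * 0.25) = 7.9333 m/s


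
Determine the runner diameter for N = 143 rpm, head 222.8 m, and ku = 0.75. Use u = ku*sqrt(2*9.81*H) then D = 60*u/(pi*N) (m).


u = 0.75 * sqrt(2*9.81*222.8) = 49.5871 m/s
D = 60 * 49.5871 / (pi * 143) = 6.6227 m


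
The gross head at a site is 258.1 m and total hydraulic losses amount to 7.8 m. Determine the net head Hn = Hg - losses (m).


Hn = 258.1 - 7.8 = 250.3000 m


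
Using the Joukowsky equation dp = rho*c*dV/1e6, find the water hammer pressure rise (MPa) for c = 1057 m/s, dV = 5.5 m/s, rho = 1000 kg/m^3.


dp = 1000 * 1057 * 5.5 / 1e6 = 5.8135 MPa


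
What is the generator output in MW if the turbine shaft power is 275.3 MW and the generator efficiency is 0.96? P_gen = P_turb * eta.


P_gen = 275.3 * 0.96 = 264.2880 MW


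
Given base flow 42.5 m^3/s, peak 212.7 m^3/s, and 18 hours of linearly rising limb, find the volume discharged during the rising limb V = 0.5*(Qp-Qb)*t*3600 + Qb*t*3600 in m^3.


V = 0.5*(212.7 - 42.5)*18*3600 + 42.5*18*3600 = 8.2685e+06 m^3


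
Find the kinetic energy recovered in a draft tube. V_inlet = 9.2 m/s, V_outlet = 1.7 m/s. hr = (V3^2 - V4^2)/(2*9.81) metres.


hr = (9.2^2 - 1.7^2) / (2*9.81) = 4.1667 m


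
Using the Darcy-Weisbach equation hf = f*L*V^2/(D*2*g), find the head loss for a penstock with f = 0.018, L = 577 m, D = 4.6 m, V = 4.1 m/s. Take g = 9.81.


hf = 0.018 * 577 * 4.1^2 / (4.6 * 2 * 9.81) = 1.9345 m


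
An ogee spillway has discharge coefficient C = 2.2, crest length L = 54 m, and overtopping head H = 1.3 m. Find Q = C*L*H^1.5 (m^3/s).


Q = 2.2 * 54 * 1.3^1.5 = 176.0887 m^3/s


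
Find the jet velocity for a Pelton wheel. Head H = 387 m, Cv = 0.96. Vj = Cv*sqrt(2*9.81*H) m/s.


Vj = 0.96 * sqrt(2*9.81*387) = 83.6520 m/s


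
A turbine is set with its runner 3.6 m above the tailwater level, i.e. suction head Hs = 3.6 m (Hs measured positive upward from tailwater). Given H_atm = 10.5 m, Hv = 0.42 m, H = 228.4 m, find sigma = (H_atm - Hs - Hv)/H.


sigma = (10.5 - 3.6 - 0.42) / 228.4 = 0.0284


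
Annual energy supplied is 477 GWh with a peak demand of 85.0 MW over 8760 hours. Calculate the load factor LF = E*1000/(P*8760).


LF = 477 * 1000 / (85.0 * 8760) = 0.6406


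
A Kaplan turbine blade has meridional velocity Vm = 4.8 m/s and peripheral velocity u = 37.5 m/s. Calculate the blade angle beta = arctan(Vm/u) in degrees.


beta = arctan(4.8 / 37.5) = 7.2942 degrees


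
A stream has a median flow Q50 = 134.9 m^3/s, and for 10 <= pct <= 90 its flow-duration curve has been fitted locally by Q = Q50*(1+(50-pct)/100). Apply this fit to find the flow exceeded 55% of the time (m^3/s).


Q = 134.9 * (1 + (50 - 55)/100) = 128.1550 m^3/s


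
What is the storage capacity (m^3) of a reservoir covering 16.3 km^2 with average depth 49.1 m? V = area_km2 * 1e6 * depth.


V = 16.3 * 1e6 * 49.1 = 8.0033e+08 m^3


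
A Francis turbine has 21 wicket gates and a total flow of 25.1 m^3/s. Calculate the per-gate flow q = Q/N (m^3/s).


q = 25.1 / 21 = 1.1952 m^3/s


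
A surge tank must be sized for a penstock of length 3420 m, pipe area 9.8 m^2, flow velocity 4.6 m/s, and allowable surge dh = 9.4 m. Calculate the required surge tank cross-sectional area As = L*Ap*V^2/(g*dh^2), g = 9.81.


As = 3420 * 9.8 * 4.6^2 / (9.81 * 9.4^2) = 818.1692 m^2


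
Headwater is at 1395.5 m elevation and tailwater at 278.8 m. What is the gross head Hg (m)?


Hg = 1395.5 - 278.8 = 1116.7000 m


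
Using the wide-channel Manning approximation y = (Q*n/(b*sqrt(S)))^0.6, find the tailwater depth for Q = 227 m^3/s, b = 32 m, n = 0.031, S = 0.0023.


y = (227 * 0.031 / (32 * 0.0023^0.5))^0.6 = 2.4936 m


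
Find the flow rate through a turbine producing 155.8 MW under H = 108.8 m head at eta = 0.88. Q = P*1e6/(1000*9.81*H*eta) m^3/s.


Q = 155.8 * 1e6 / (1000 * 9.81 * 108.8 * 0.88) = 165.8773 m^3/s


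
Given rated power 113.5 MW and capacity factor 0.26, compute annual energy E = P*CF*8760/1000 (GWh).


E = 113.5 * 0.26 * 8760 / 1000 = 258.5076 GWh


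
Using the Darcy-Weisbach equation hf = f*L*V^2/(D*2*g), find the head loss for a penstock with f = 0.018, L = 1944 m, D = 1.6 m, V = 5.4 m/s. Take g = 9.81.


hf = 0.018 * 1944 * 5.4^2 / (1.6 * 2 * 9.81) = 32.5040 m


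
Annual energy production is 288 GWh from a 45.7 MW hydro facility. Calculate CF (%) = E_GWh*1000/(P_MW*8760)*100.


CF = 288 * 1000 / (45.7 * 8760) * 100 = 71.9403 %


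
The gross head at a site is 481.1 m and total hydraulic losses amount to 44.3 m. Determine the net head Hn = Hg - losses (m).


Hn = 481.1 - 44.3 = 436.8000 m


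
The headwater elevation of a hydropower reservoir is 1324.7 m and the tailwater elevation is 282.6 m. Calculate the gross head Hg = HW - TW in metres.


Hg = 1324.7 - 282.6 = 1042.1000 m


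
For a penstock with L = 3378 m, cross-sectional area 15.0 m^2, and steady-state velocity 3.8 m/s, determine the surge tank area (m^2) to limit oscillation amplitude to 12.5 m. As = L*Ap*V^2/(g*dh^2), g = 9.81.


As = 3378 * 15.0 * 3.8^2 / (9.81 * 12.5^2) = 477.3414 m^2


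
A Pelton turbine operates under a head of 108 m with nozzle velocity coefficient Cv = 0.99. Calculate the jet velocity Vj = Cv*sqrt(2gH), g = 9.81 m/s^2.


Vj = 0.99 * sqrt(2*9.81*108) = 45.5718 m/s


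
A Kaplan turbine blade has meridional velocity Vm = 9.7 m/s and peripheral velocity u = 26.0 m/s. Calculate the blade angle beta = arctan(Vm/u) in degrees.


beta = arctan(9.7 / 26.0) = 20.4594 degrees


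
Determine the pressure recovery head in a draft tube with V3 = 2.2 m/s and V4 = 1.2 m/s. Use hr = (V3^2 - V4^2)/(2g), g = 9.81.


hr = (2.2^2 - 1.2^2) / (2*9.81) = 0.1733 m


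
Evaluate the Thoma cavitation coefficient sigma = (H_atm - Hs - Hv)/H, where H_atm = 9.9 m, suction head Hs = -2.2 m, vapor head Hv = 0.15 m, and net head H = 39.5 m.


sigma = (9.9 - (-2.2) - 0.15) / 39.5 = 0.3025


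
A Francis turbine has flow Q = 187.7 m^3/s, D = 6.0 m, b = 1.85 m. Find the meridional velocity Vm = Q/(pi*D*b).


Vm = 187.7 / (pi * 6.0 * 1.85) = 5.3826 m/s


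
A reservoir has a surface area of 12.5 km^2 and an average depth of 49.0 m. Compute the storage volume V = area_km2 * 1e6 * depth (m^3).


V = 12.5 * 1e6 * 49.0 = 6.1250e+08 m^3


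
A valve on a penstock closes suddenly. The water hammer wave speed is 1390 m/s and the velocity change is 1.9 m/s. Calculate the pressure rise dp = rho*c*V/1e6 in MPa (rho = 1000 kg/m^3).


dp = 1000 * 1390 * 1.9 / 1e6 = 2.6410 MPa


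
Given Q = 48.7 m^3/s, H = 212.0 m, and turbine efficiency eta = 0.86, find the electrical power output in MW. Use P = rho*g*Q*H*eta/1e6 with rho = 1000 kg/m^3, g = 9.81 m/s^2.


P = 1000 * 9.81 * 48.7 * 212.0 * 0.86 / 1e6 = 87.1028 MW


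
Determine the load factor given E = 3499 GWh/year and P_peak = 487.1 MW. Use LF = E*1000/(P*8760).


LF = 3499 * 1000 / (487.1 * 8760) = 0.8200


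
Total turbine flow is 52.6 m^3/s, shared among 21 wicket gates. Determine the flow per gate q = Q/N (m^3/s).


q = 52.6 / 21 = 2.5048 m^3/s


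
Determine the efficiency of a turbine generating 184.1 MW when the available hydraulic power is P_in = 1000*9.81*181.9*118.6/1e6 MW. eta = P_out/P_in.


P_in = 1000 * 9.81 * 181.9 * 118.6 / 1e6 = 211.6345 MW
eta = 184.1 / 211.6345 = 0.8699


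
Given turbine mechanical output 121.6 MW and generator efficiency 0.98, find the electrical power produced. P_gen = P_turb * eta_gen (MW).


P_gen = 121.6 * 0.98 = 119.1680 MW


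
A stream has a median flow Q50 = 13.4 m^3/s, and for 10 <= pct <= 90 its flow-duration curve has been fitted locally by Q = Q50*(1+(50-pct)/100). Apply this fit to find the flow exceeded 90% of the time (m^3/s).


Q = 13.4 * (1 + (50 - 90)/100) = 8.0400 m^3/s


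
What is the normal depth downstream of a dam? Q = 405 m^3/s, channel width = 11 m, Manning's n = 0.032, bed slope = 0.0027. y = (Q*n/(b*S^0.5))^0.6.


y = (405 * 0.032 / (11 * 0.0027^0.5))^0.6 = 6.5061 m


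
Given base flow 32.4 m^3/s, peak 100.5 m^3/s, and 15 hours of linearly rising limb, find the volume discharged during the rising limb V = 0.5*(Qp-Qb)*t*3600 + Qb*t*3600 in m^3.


V = 0.5*(100.5 - 32.4)*15*3600 + 32.4*15*3600 = 3.5883e+06 m^3


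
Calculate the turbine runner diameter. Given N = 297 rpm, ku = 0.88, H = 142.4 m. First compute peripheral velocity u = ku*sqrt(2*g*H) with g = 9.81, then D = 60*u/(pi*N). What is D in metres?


u = 0.88 * sqrt(2*9.81*142.4) = 46.5144 m/s
D = 60 * 46.5144 / (pi * 297) = 2.9911 m


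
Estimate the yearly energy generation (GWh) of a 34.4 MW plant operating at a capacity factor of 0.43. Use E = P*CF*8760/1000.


E = 34.4 * 0.43 * 8760 / 1000 = 129.5779 GWh


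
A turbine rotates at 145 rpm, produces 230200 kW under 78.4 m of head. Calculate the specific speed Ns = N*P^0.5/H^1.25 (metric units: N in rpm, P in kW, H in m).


Ns = 145 * 230200^0.5 / 78.4^1.25 = 298.2123


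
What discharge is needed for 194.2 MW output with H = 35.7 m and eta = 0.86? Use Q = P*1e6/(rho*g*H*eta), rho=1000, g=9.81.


Q = 194.2 * 1e6 / (1000 * 9.81 * 35.7 * 0.86) = 644.7830 m^3/s


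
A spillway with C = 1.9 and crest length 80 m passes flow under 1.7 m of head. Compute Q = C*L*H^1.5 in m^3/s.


Q = 1.9 * 80 * 1.7^1.5 = 336.9124 m^3/s


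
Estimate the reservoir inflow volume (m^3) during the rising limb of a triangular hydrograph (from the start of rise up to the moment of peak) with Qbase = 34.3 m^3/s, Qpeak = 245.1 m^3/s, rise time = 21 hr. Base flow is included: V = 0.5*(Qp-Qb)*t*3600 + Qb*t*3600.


V = 0.5*(245.1 - 34.3)*21*3600 + 34.3*21*3600 = 1.0561e+07 m^3


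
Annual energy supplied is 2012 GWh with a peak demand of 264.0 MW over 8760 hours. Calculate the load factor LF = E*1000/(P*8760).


LF = 2012 * 1000 / (264.0 * 8760) = 0.8700


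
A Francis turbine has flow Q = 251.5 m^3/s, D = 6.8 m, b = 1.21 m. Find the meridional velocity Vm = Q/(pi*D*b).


Vm = 251.5 / (pi * 6.8 * 1.21) = 9.7296 m/s


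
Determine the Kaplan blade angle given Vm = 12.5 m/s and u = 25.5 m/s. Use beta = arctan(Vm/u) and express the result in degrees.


beta = arctan(12.5 / 25.5) = 26.1139 degrees


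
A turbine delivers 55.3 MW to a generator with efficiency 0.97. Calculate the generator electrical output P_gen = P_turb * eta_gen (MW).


P_gen = 55.3 * 0.97 = 53.6410 MW


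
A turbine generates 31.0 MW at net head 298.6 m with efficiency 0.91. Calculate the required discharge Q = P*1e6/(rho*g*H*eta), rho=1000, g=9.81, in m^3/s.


Q = 31.0 * 1e6 / (1000 * 9.81 * 298.6 * 0.91) = 11.6295 m^3/s


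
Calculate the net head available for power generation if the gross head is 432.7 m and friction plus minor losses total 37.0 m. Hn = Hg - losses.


Hn = 432.7 - 37.0 = 395.7000 m


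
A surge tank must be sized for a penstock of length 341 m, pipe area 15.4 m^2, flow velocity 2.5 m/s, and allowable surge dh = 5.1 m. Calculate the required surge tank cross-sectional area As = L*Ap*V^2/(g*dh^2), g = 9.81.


As = 341 * 15.4 * 2.5^2 / (9.81 * 5.1^2) = 128.6310 m^2


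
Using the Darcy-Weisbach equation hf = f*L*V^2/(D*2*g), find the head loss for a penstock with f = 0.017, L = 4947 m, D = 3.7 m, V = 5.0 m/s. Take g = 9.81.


hf = 0.017 * 4947 * 5.0^2 / (3.7 * 2 * 9.81) = 28.9621 m


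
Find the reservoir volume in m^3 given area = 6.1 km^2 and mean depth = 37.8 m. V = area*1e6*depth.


V = 6.1 * 1e6 * 37.8 = 2.3058e+08 m^3


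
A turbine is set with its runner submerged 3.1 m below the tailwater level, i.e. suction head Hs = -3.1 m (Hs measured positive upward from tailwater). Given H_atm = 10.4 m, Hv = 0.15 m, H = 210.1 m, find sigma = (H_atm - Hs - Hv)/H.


sigma = (10.4 - (-3.1) - 0.15) / 210.1 = 0.0635


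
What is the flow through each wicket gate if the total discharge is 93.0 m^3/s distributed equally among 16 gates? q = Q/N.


q = 93.0 / 16 = 5.8125 m^3/s


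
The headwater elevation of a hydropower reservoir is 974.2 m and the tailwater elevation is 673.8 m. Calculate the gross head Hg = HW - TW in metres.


Hg = 974.2 - 673.8 = 300.4000 m


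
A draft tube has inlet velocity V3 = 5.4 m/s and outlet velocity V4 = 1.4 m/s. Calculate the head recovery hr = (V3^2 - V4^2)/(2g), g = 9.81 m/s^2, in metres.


hr = (5.4^2 - 1.4^2) / (2*9.81) = 1.3863 m


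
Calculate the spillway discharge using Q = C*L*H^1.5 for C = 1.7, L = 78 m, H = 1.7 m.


Q = 1.7 * 78 * 1.7^1.5 = 293.9117 m^3/s


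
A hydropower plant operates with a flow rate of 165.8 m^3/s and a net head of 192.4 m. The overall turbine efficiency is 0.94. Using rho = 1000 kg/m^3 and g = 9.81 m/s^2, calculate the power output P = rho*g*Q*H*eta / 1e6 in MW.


P = 1000 * 9.81 * 165.8 * 192.4 * 0.94 / 1e6 = 294.1619 MW


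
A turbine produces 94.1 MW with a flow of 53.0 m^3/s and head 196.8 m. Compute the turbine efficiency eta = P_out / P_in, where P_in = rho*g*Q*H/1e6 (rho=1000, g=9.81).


P_in = 1000 * 9.81 * 53.0 * 196.8 / 1e6 = 102.3222 MW
eta = 94.1 / 102.3222 = 0.9196


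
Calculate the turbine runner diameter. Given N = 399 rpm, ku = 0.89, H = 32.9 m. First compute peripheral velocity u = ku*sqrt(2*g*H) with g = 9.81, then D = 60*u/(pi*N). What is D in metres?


u = 0.89 * sqrt(2*9.81*32.9) = 22.6119 m/s
D = 60 * 22.6119 / (pi * 399) = 1.0823 m


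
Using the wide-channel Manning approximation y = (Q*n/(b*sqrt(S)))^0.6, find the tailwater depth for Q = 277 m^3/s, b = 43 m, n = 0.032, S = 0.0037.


y = (277 * 0.032 / (43 * 0.0037^0.5))^0.6 = 2.0799 m


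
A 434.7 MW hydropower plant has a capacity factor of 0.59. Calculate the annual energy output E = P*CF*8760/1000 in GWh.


E = 434.7 * 0.59 * 8760 / 1000 = 2246.7035 GWh


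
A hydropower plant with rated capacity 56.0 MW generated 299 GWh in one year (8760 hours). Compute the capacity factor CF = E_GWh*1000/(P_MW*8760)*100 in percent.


CF = 299 * 1000 / (56.0 * 8760) * 100 = 60.9508 %


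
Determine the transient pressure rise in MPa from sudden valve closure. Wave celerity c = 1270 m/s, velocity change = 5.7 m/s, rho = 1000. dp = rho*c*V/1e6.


dp = 1000 * 1270 * 5.7 / 1e6 = 7.2390 MPa


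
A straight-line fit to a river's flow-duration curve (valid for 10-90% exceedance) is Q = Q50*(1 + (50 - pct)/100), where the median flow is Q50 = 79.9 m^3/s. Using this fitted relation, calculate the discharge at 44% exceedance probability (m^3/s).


Q = 79.9 * (1 + (50 - 44)/100) = 84.6940 m^3/s


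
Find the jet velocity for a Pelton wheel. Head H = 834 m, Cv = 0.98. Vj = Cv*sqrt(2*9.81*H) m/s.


Vj = 0.98 * sqrt(2*9.81*834) = 125.3599 m/s


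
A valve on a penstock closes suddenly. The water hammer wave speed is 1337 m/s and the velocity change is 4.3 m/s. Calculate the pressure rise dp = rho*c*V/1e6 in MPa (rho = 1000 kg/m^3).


dp = 1000 * 1337 * 4.3 / 1e6 = 5.7491 MPa


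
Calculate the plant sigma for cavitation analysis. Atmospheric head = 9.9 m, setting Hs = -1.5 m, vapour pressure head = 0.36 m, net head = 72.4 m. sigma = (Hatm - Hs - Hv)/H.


sigma = (9.9 - (-1.5) - 0.36) / 72.4 = 0.1525


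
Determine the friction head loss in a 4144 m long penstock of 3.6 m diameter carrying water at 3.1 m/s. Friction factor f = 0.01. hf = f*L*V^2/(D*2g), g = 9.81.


hf = 0.01 * 4144 * 3.1^2 / (3.6 * 2 * 9.81) = 5.6382 m


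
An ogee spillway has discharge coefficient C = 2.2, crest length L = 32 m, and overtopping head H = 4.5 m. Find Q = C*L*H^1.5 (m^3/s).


Q = 2.2 * 32 * 4.5^1.5 = 672.0343 m^3/s


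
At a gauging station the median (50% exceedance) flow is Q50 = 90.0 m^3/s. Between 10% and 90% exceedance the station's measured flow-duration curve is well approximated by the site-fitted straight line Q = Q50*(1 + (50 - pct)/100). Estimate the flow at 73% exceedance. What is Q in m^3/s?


Q = 90.0 * (1 + (50 - 73)/100) = 69.3000 m^3/s


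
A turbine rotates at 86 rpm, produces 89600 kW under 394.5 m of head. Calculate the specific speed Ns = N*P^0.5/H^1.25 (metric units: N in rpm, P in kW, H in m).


Ns = 86 * 89600^0.5 / 394.5^1.25 = 14.6418


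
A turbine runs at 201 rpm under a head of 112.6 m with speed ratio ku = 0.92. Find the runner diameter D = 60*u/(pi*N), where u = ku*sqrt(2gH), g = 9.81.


u = 0.92 * sqrt(2*9.81*112.6) = 43.2421 m/s
D = 60 * 43.2421 / (pi * 201) = 4.1088 m


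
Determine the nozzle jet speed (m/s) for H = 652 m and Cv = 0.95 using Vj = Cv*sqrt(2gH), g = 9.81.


Vj = 0.95 * sqrt(2*9.81*652) = 107.4476 m/s


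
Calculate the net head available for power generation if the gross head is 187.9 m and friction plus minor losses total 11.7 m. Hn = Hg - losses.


Hn = 187.9 - 11.7 = 176.2000 m


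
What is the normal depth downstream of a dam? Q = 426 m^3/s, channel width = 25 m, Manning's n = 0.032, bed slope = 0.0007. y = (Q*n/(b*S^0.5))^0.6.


y = (426 * 0.032 / (25 * 0.0007^0.5))^0.6 = 6.1439 m


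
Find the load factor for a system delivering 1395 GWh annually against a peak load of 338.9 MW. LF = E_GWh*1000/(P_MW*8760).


LF = 1395 * 1000 / (338.9 * 8760) = 0.4699


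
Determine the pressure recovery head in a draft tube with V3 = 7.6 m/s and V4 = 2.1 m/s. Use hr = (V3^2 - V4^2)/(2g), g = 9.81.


hr = (7.6^2 - 2.1^2) / (2*9.81) = 2.7192 m


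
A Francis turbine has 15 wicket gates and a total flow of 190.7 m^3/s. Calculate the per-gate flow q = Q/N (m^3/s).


q = 190.7 / 15 = 12.7133 m^3/s


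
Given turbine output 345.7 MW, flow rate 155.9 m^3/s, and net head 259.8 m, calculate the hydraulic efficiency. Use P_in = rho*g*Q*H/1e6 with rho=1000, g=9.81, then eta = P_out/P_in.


P_in = 1000 * 9.81 * 155.9 * 259.8 / 1e6 = 397.3327 MW
eta = 345.7 / 397.3327 = 0.8701


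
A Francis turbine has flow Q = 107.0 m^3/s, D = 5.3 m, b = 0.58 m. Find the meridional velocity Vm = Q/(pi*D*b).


Vm = 107.0 / (pi * 5.3 * 0.58) = 11.0798 m/s


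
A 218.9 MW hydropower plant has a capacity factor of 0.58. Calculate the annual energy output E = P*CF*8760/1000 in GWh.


E = 218.9 * 0.58 * 8760 / 1000 = 1112.1871 GWh


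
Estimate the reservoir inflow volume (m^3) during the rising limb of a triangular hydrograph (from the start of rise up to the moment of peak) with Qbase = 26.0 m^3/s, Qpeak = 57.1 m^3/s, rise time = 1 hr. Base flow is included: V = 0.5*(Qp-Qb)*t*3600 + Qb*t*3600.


V = 0.5*(57.1 - 26.0)*1*3600 + 26.0*1*3600 = 149580.0000 m^3


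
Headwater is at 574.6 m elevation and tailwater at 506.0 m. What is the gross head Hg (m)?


Hg = 574.6 - 506.0 = 68.6000 m


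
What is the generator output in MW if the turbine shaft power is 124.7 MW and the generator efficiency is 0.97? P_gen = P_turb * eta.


P_gen = 124.7 * 0.97 = 120.9590 MW


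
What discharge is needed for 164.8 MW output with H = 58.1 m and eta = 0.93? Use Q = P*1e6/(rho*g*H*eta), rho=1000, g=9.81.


Q = 164.8 * 1e6 / (1000 * 9.81 * 58.1 * 0.93) = 310.9060 m^3/s


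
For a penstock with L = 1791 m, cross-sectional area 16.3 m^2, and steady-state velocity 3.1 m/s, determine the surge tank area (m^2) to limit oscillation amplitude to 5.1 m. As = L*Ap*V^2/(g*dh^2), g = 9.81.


As = 1791 * 16.3 * 3.1^2 / (9.81 * 5.1^2) = 1099.5050 m^2


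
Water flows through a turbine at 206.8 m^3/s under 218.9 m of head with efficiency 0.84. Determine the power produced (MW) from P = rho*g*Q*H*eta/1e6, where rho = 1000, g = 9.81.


P = 1000 * 9.81 * 206.8 * 218.9 * 0.84 / 1e6 = 373.0307 MW


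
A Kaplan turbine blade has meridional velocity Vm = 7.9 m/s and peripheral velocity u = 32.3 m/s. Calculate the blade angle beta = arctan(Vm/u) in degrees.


beta = arctan(7.9 / 32.3) = 13.7437 degrees


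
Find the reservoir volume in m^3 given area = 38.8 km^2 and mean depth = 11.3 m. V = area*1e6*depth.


V = 38.8 * 1e6 * 11.3 = 4.3844e+08 m^3


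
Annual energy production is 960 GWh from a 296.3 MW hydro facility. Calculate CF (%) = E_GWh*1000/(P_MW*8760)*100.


CF = 960 * 1000 / (296.3 * 8760) * 100 = 36.9858 %


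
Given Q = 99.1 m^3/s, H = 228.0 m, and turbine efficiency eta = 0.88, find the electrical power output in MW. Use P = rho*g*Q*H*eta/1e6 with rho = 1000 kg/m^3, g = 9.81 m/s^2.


P = 1000 * 9.81 * 99.1 * 228.0 * 0.88 / 1e6 = 195.0564 MW


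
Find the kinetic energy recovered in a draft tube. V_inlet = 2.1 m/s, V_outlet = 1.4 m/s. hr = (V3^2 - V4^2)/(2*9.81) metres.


hr = (2.1^2 - 1.4^2) / (2*9.81) = 0.1249 m


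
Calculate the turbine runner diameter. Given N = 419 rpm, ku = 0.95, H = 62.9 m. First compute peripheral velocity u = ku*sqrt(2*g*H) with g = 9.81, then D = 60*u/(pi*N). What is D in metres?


u = 0.95 * sqrt(2*9.81*62.9) = 33.3732 m/s
D = 60 * 33.3732 / (pi * 419) = 1.5212 m


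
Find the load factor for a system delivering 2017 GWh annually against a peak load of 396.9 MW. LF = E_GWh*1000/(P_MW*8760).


LF = 2017 * 1000 / (396.9 * 8760) = 0.5801


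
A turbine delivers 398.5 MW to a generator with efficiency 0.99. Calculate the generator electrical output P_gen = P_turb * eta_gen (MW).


P_gen = 398.5 * 0.99 = 394.5150 MW


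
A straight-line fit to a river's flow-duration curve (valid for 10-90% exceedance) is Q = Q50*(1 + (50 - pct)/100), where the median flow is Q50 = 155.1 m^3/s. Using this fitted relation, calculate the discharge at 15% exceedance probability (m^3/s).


Q = 155.1 * (1 + (50 - 15)/100) = 209.3850 m^3/s


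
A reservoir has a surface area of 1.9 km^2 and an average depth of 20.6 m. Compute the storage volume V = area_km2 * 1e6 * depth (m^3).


V = 1.9 * 1e6 * 20.6 = 3.9140e+07 m^3


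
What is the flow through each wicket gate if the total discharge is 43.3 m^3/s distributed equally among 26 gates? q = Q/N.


q = 43.3 / 26 = 1.6654 m^3/s


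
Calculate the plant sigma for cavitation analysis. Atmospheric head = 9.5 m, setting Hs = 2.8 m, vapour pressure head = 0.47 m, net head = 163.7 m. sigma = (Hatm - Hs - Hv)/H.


sigma = (9.5 - 2.8 - 0.47) / 163.7 = 0.0381


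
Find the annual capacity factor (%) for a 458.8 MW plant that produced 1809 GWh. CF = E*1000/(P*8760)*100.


CF = 1809 * 1000 / (458.8 * 8760) * 100 = 45.0102 %


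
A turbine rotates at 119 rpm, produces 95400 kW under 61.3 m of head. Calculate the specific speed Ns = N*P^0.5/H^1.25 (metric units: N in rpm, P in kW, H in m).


Ns = 119 * 95400^0.5 / 61.3^1.25 = 214.2869


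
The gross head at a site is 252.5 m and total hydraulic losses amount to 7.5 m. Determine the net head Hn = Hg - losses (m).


Hn = 252.5 - 7.5 = 245.0000 m


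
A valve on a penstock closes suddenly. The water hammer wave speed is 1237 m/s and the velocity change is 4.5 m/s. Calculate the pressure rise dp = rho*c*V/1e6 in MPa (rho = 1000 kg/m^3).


dp = 1000 * 1237 * 4.5 / 1e6 = 5.5665 MPa


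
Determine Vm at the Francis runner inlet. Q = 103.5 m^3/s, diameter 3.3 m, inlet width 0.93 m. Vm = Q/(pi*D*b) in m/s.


Vm = 103.5 / (pi * 3.3 * 0.93) = 10.7348 m/s


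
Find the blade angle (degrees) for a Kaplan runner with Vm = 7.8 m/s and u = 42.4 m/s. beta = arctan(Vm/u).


beta = arctan(7.8 / 42.4) = 10.4237 degrees


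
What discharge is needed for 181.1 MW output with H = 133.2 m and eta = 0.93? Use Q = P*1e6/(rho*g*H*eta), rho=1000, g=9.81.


Q = 181.1 * 1e6 / (1000 * 9.81 * 133.2 * 0.93) = 149.0261 m^3/s


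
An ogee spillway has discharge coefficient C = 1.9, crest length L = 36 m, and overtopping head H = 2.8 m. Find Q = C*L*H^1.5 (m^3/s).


Q = 1.9 * 36 * 2.8^1.5 = 320.4743 m^3/s


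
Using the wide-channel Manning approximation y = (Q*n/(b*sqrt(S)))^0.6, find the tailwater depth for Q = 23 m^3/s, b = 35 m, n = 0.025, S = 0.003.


y = (23 * 0.025 / (35 * 0.003^0.5))^0.6 = 0.4855 m


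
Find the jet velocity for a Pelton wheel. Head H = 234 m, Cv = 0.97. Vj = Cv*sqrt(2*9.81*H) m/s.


Vj = 0.97 * sqrt(2*9.81*234) = 65.7248 m/s


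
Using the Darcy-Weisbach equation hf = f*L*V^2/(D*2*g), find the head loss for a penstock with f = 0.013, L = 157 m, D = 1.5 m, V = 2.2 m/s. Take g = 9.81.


hf = 0.013 * 157 * 2.2^2 / (1.5 * 2 * 9.81) = 0.3357 m


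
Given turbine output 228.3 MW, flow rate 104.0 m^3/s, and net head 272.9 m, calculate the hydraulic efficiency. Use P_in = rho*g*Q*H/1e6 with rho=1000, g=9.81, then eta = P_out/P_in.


P_in = 1000 * 9.81 * 104.0 * 272.9 / 1e6 = 278.4235 MW
eta = 228.3 / 278.4235 = 0.8200


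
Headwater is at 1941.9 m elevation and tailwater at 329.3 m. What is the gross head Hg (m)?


Hg = 1941.9 - 329.3 = 1612.6000 m


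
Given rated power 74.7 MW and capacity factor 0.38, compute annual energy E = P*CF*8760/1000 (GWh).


E = 74.7 * 0.38 * 8760 / 1000 = 248.6614 GWh


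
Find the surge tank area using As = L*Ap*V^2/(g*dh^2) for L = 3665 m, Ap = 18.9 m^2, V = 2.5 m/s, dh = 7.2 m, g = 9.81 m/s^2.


As = 3665 * 18.9 * 2.5^2 / (9.81 * 7.2^2) = 851.2984 m^2


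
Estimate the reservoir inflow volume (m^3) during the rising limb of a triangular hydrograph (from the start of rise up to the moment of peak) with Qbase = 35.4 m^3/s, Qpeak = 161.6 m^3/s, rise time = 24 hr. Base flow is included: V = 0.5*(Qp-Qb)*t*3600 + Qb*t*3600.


V = 0.5*(161.6 - 35.4)*24*3600 + 35.4*24*3600 = 8.5104e+06 m^3


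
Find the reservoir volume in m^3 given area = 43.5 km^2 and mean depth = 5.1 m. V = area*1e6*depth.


V = 43.5 * 1e6 * 5.1 = 2.2185e+08 m^3


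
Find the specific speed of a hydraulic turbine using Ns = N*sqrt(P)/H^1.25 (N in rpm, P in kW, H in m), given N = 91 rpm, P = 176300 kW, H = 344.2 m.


Ns = 91 * 176300^0.5 / 344.2^1.25 = 25.7723


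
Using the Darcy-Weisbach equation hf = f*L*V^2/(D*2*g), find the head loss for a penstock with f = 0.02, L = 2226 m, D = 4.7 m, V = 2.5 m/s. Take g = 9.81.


hf = 0.02 * 2226 * 2.5^2 / (4.7 * 2 * 9.81) = 3.0174 m


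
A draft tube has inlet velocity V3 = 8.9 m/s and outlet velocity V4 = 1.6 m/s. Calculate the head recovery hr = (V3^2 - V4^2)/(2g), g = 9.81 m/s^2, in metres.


hr = (8.9^2 - 1.6^2) / (2*9.81) = 3.9067 m


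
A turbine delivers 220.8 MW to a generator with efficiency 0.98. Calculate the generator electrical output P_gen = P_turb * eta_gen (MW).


P_gen = 220.8 * 0.98 = 216.3840 MW


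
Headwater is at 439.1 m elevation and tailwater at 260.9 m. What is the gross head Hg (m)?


Hg = 439.1 - 260.9 = 178.2000 m


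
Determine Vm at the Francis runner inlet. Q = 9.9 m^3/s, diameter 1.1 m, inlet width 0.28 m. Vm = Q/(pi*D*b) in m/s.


Vm = 9.9 / (pi * 1.1 * 0.28) = 10.2314 m/s


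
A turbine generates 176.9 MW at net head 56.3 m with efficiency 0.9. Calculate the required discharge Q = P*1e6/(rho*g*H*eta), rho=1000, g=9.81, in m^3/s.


Q = 176.9 * 1e6 / (1000 * 9.81 * 56.3 * 0.9) = 355.8836 m^3/s


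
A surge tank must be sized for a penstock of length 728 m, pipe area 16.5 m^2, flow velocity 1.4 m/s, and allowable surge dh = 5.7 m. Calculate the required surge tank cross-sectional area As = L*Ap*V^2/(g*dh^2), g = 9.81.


As = 728 * 16.5 * 1.4^2 / (9.81 * 5.7^2) = 73.8674 m^2


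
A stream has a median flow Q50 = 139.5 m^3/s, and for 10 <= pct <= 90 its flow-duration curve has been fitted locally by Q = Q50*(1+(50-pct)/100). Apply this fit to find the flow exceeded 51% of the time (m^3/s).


Q = 139.5 * (1 + (50 - 51)/100) = 138.1050 m^3/s


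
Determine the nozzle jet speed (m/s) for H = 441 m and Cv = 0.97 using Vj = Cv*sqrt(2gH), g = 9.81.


Vj = 0.97 * sqrt(2*9.81*441) = 90.2278 m/s


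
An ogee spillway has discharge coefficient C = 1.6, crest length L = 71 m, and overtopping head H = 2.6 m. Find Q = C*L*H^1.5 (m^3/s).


Q = 1.6 * 71 * 2.6^1.5 = 476.2537 m^3/s


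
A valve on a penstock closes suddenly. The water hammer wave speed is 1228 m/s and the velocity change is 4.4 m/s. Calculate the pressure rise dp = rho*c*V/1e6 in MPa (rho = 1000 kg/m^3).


dp = 1000 * 1228 * 4.4 / 1e6 = 5.4032 MPa


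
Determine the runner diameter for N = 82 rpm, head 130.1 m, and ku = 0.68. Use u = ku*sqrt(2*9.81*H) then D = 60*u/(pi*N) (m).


u = 0.68 * sqrt(2*9.81*130.1) = 34.3556 m/s
D = 60 * 34.3556 / (pi * 82) = 8.0017 m


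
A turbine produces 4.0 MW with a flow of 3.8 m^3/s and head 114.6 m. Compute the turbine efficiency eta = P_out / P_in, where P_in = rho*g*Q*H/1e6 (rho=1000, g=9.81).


P_in = 1000 * 9.81 * 3.8 * 114.6 / 1e6 = 4.2721 MW
eta = 4.0 / 4.2721 = 0.9363


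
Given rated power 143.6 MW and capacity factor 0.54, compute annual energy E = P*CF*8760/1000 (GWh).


E = 143.6 * 0.54 * 8760 / 1000 = 679.2854 GWh


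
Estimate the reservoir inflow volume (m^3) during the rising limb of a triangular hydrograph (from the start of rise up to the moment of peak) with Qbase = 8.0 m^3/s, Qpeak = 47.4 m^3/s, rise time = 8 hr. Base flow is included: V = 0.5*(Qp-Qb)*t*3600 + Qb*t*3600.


V = 0.5*(47.4 - 8.0)*8*3600 + 8.0*8*3600 = 797760.0000 m^3


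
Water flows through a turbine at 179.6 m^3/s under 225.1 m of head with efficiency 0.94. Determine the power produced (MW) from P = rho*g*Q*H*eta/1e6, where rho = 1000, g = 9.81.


P = 1000 * 9.81 * 179.6 * 225.1 * 0.94 / 1e6 = 372.8024 MW


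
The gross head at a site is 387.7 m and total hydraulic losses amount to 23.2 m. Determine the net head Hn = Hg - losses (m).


Hn = 387.7 - 23.2 = 364.5000 m
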